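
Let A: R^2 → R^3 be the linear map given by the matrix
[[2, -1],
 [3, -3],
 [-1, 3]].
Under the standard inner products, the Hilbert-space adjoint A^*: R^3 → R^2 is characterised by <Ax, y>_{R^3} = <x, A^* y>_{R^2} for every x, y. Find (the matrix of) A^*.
A^* = A^T =
[[2, 3, -1],
 [-1, -3, 3]]

For real matrices with standard dot products, the defining identity <Ax, y> = <x, A^* y> gives (Ax)^T y = x^T (A^*) y, i.e. x^T A^T y = x^T (A^*) y. Since this holds for all x, y, we must have A^* = A^T. Therefore
A^* =
[[2, 3, -1],
 [-1, -3, 3]].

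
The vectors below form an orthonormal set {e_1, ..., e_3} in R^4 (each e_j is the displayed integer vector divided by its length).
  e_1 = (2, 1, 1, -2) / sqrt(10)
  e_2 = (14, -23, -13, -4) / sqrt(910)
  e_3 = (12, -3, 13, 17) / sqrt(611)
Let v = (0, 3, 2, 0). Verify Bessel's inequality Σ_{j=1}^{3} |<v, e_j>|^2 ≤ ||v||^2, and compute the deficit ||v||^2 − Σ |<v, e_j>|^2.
Σ |<v, e_j>|^2 = 4241/329; ||v||^2 = 13; deficit = 36/329

Write each e_j = u_j / sqrt(<u_j, u_j>) where u_j is the displayed integer vector. Then <v, e_j> = <v, u_j> / sqrt(<u_j, u_j>), so |<v, e_j>|^2 = <v, u_j>^2 / <u_j, u_j>.
Coefficients: <v, e_1> = 5/sqrt(10), <v, e_2> = -95/sqrt(910), <v, e_3> = 17/sqrt(611).
Square and sum: Σ |<v, e_j>|^2 = 4241/329.
Compute ||v||^2 = v·v = 13.
Deficit = 13 − 4241/329 = 36/329 ≥ 0, confirming Bessel's inequality. (The deficit equals ||v − Σ <v,e_j> e_j||^2, the squared distance from v to span{e_j}.)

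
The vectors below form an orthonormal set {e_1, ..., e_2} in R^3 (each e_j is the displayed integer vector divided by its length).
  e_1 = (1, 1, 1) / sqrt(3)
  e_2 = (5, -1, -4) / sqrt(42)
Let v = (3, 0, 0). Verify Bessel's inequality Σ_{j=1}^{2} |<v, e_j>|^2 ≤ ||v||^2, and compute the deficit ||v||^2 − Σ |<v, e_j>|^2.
Σ |<v, e_j>|^2 = 117/14; ||v||^2 = 9; deficit = 9/14

Write each e_j = u_j / sqrt(<u_j, u_j>) where u_j is the displayed integer vector. Then <v, e_j> = <v, u_j> / sqrt(<u_j, u_j>), so |<v, e_j>|^2 = <v, u_j>^2 / <u_j, u_j>.
Coefficients: <v, e_1> = 3/sqrt(3), <v, e_2> = 15/sqrt(42).
Square and sum: Σ |<v, e_j>|^2 = 117/14.
Compute ||v||^2 = v·v = 9.
Deficit = 9 − 117/14 = 9/14 ≥ 0, confirming Bessel's inequality. (The deficit equals ||v − Σ <v,e_j> e_j||^2, the squared distance from v to span{e_j}.)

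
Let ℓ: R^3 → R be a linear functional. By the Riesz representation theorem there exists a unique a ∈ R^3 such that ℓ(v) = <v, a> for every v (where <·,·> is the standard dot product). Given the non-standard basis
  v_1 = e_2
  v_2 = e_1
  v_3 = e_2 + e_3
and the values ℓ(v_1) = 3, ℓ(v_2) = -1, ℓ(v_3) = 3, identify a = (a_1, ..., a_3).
a = (-1, 3, 0)

Write a = (a_1, ..., a_3) in the standard basis. For each basis vector v_i, ℓ(v_i) = <v_i, a> is a linear equation in the a_j's. Collect the n equations into a matrix system V a = ℓ, where row i of V is v_i (expressed in the standard basis). Since V is invertible (lower-triangular with 1s on the diagonal, up to permutation), solve by back-substitution:
  V =
[[0, 1, 0],
 [1, 0, 0],
 [0, 1, 1]]
  V a = (3, -1, 3)
Solving gives a = (-1, 3, 0).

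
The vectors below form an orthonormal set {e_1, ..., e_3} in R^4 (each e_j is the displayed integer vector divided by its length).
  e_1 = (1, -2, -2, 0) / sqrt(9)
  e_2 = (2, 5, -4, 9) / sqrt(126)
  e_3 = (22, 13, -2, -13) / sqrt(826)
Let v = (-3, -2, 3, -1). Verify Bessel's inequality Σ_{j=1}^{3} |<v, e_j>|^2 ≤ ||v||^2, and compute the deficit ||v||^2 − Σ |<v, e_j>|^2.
Σ |<v, e_j>|^2 = 1321/59; ||v||^2 = 23; deficit = 36/59

Write each e_j = u_j / sqrt(<u_j, u_j>) where u_j is the displayed integer vector. Then <v, e_j> = <v, u_j> / sqrt(<u_j, u_j>), so |<v, e_j>|^2 = <v, u_j>^2 / <u_j, u_j>.
Coefficients: <v, e_1> = -5/sqrt(9), <v, e_2> = -37/sqrt(126), <v, e_3> = -85/sqrt(826).
Square and sum: Σ |<v, e_j>|^2 = 1321/59.
Compute ||v||^2 = v·v = 23.
Deficit = 23 − 1321/59 = 36/59 ≥ 0, confirming Bessel's inequality. (The deficit equals ||v − Σ <v,e_j> e_j||^2, the squared distance from v to span{e_j}.)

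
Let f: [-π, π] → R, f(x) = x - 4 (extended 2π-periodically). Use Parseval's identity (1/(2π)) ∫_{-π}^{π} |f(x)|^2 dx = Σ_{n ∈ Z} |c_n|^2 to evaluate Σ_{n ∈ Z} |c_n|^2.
Σ |c_n|^2 = π^2/3 + 16

Expand and integrate term by term over [-π, π]:
  ∫ (x)^2 dx = 1·(2π^3/3); ∫ 2·1·(-4)·x dx = 0 (odd integrand); ∫ (-4)^2 dx = 16·2π.
So (1/(2π)) ∫_{-π}^{π} (x - 4)^2 dx = 1π^2/3 + 16 = π^2/3 + 16.
Parseval ⇒ Σ |c_n|^2 = π^2/3 + 16.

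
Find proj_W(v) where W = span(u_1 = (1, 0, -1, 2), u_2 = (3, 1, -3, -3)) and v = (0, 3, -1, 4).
proj_W(v) = (6/7, -3/14, -6/7, 51/14)

Set up U = [u_1 | ... | u_2] ∈ R^(4×2). The projector onto W = col(U) is P = U (U^T U)^(-1) U^T.
Compute U^T U =
  [6, 0]
  [0, 28],
and U^T v = (9, -6).
Solve U^T U · c = U^T v for the coefficients: c = (3/2, -3/14). The projection is proj_W(v) = U c.
Check: (v - proj_W(v)) · u_1 = 0  (should be 0).
Check: (v - proj_W(v)) · u_2 = 0  (should be 0).
Result: proj_W(v) = (6/7, -3/14, -6/7, 51/14).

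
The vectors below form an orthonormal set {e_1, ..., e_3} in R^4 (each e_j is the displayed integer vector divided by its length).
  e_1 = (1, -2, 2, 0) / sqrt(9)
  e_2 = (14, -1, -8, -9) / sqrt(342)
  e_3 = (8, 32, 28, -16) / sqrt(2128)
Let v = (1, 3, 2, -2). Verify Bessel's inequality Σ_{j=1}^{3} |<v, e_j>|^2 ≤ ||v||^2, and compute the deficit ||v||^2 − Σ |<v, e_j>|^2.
Σ |<v, e_j>|^2 = 251/14; ||v||^2 = 18; deficit = 1/14

Write each e_j = u_j / sqrt(<u_j, u_j>) where u_j is the displayed integer vector. Then <v, e_j> = <v, u_j> / sqrt(<u_j, u_j>), so |<v, e_j>|^2 = <v, u_j>^2 / <u_j, u_j>.
Coefficients: <v, e_1> = -1/sqrt(9), <v, e_2> = 13/sqrt(342), <v, e_3> = 192/sqrt(2128).
Square and sum: Σ |<v, e_j>|^2 = 251/14.
Compute ||v||^2 = v·v = 18.
Deficit = 18 − 251/14 = 1/14 ≥ 0, confirming Bessel's inequality. (The deficit equals ||v − Σ <v,e_j> e_j||^2, the squared distance from v to span{e_j}.)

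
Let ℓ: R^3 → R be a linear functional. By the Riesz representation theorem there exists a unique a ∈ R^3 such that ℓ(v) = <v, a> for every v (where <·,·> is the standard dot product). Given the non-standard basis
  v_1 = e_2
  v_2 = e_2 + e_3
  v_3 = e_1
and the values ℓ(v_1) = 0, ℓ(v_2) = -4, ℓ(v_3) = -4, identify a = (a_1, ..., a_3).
a = (-4, 0, -4)

Write a = (a_1, ..., a_3) in the standard basis. For each basis vector v_i, ℓ(v_i) = <v_i, a> is a linear equation in the a_j's. Collect the n equations into a matrix system V a = ℓ, where row i of V is v_i (expressed in the standard basis). Since V is invertible (lower-triangular with 1s on the diagonal, up to permutation), solve by back-substitution:
  V =
[[0, 1, 0],
 [0, 1, 1],
 [1, 0, 0]]
  V a = (0, -4, -4)
Solving gives a = (-4, 0, -4).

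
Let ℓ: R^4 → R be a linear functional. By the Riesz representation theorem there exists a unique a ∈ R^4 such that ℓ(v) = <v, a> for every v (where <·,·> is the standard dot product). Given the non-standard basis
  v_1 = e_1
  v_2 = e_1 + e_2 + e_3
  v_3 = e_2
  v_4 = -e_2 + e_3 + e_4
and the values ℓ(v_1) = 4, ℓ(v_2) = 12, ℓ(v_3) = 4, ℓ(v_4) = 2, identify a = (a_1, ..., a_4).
a = (4, 4, 4, 2)

Write a = (a_1, ..., a_4) in the standard basis. For each basis vector v_i, ℓ(v_i) = <v_i, a> is a linear equation in the a_j's. Collect the n equations into a matrix system V a = ℓ, where row i of V is v_i (expressed in the standard basis). Since V is invertible (lower-triangular with 1s on the diagonal, up to permutation), solve by back-substitution:
  V =
[[1, 0, 0, 0],
 [1, 1, 1, 0],
 [0, 1, 0, 0],
 [0, -1, 1, 1]]
  V a = (4, 12, 4, 2)
Solving gives a = (4, 4, 4, 2).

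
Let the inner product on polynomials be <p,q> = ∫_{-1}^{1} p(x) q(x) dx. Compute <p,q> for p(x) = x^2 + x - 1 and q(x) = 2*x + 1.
<p,q> = 0

Expand the product: p(x)·q(x) = 2*x^3 + 3*x^2 - x - 1.
∫_{-1}^{1} of each monomial x^k gives [2/(k+1) if k even, 0 if k odd]. Integrating term-by-term (or equivalently evaluating the antiderivative F(x) = x^4/2 + x^3 - x^2/2 - x at the endpoints):
  F(1) − F(−1) = 0 − (0) = 0.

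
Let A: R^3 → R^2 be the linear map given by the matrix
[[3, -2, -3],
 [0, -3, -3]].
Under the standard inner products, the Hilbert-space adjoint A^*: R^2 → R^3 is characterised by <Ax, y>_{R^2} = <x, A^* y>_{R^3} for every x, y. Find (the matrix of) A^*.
A^* = A^T =
[[3, 0],
 [-2, -3],
 [-3, -3]]

For real matrices with standard dot products, the defining identity <Ax, y> = <x, A^* y> gives (Ax)^T y = x^T (A^*) y, i.e. x^T A^T y = x^T (A^*) y. Since this holds for all x, y, we must have A^* = A^T. Therefore
A^* =
[[3, 0],
 [-2, -3],
 [-3, -3]].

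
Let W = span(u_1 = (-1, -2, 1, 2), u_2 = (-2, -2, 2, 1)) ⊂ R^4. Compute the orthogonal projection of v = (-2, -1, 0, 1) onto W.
proj_W(v) = (-14/15, -6/5, 14/15, 13/15)

Set up U = [u_1 | ... | u_2] ∈ R^(4×2). The projector onto W = col(U) is P = U (U^T U)^(-1) U^T.
Compute U^T U =
  [10, 10]
  [10, 13],
and U^T v = (6, 7).
Solve U^T U · c = U^T v for the coefficients: c = (4/15, 1/3). The projection is proj_W(v) = U c.
Check: (v - proj_W(v)) · u_1 = 0  (should be 0).
Check: (v - proj_W(v)) · u_2 = 0  (should be 0).
Result: proj_W(v) = (-14/15, -6/5, 14/15, 13/15).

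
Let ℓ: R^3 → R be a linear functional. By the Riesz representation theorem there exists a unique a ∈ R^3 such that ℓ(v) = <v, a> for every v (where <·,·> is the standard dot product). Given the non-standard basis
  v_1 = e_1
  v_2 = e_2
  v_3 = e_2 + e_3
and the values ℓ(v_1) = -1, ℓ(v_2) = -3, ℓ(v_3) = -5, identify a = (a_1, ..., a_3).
a = (-1, -3, -2)

Write a = (a_1, ..., a_3) in the standard basis. For each basis vector v_i, ℓ(v_i) = <v_i, a> is a linear equation in the a_j's. Collect the n equations into a matrix system V a = ℓ, where row i of V is v_i (expressed in the standard basis). Since V is invertible (lower-triangular with 1s on the diagonal, up to permutation), solve by back-substitution:
  V =
[[1, 0, 0],
 [0, 1, 0],
 [0, 1, 1]]
  V a = (-1, -3, -5)
Solving gives a = (-1, -3, -2).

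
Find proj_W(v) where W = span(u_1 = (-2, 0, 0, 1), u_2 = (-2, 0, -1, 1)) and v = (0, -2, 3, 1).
proj_W(v) = (-2/5, 0, 3, 1/5)

Set up U = [u_1 | ... | u_2] ∈ R^(4×2). The projector onto W = col(U) is P = U (U^T U)^(-1) U^T.
Compute U^T U =
  [5, 5]
  [5, 6],
and U^T v = (1, -2).
Solve U^T U · c = U^T v for the coefficients: c = (16/5, -3). The projection is proj_W(v) = U c.
Check: (v - proj_W(v)) · u_1 = 0  (should be 0).
Check: (v - proj_W(v)) · u_2 = 0  (should be 0).
Result: proj_W(v) = (-2/5, 0, 3, 1/5).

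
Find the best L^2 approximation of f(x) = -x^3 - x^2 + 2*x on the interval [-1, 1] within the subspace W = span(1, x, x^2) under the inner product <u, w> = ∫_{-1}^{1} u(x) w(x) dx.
g(x) = -x^2 + 7*x/5

The best approximation g ∈ W is the orthogonal projection of f onto W. Writing g = a_0 + a_1 x + a_2 x^2, the coefficients solve the normal equations G · a = b where
  G_{ij} = <φ_i, φ_j> and b_i = <f, φ_i>, with φ_0 = 1, φ_1 = x, φ_2 = x^2.
G =
  [2, 0, 2/3]
  [0, 2/3, 0]
  [2/3, 0, 2/5],
b = (-2/3, 14/15, -2/5).
Solving gives a_0 = 0, a_1 = 7/5, a_2 = -1, so
  g(x) = -x^2 + 7*x/5.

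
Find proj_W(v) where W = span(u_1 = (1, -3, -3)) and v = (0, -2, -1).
proj_W(v) = (9/19, -27/19, -27/19)

Set up U = [u_1 | ... | u_1] ∈ R^(3×1). The projector onto W = col(U) is P = U (U^T U)^(-1) U^T.
Compute U^T U =
  [19],
and U^T v = (9).
Solve U^T U · c = U^T v for the coefficients: c = (9/19). The projection is proj_W(v) = U c.
Check: (v - proj_W(v)) · u_1 = 0  (should be 0).
Result: proj_W(v) = (9/19, -27/19, -27/19).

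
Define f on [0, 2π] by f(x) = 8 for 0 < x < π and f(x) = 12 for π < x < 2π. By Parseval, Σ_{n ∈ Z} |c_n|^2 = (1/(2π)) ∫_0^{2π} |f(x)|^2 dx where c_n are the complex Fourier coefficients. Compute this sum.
Σ |c_n|^2 = 104

Parseval equates the L^2 energy of f (normalised by 1/(2π)) with the ℓ^2 sum of its Fourier coefficients: (1/(2π)) ∫_0^{2π} |f|^2 = Σ |c_n|^2.
Compute the left side: (1/(2π)) [∫_0^π 8^2 dx + ∫_π^{2π} 12^2 dx] = (1/(2π)) · (64π + 144π) = (64 + 144)/2 = 104.
So Σ_{n ∈ Z} |c_n|^2 = 104.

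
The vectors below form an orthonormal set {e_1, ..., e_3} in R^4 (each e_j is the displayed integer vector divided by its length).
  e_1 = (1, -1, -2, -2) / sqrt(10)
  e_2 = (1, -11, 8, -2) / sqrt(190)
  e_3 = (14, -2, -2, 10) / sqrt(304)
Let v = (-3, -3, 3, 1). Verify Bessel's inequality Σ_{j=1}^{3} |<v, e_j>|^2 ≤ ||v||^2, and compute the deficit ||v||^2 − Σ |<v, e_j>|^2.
Σ |<v, e_j>|^2 = 24; ||v||^2 = 28; deficit = 4

Write each e_j = u_j / sqrt(<u_j, u_j>) where u_j is the displayed integer vector. Then <v, e_j> = <v, u_j> / sqrt(<u_j, u_j>), so |<v, e_j>|^2 = <v, u_j>^2 / <u_j, u_j>.
Coefficients: <v, e_1> = -8/sqrt(10), <v, e_2> = 52/sqrt(190), <v, e_3> = -32/sqrt(304).
Square and sum: Σ |<v, e_j>|^2 = 24.
Compute ||v||^2 = v·v = 28.
Deficit = 28 − 24 = 4 ≥ 0, confirming Bessel's inequality. (The deficit equals ||v − Σ <v,e_j> e_j||^2, the squared distance from v to span{e_j}.)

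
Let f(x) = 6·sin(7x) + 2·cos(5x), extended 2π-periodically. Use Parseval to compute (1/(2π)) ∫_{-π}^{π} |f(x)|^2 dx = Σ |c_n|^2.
Σ |c_n|^2 = 20

Expand |f|^2 and use orthogonality of {sin(nx), cos(mx)} on [-π, π]:
  ∫_{-π}^{π} sin(nx)^2 dx = π, ∫ cos(mx)^2 dx = π, and cross terms integrate to 0.
So ∫_{-π}^{π} f(x)^2 dx = 6^2 · π + 2^2 · π = (36 + 4)π.
Divide by 2π: (36 + 4)/2 = 20.
By Parseval, this equals Σ |c_n|^2.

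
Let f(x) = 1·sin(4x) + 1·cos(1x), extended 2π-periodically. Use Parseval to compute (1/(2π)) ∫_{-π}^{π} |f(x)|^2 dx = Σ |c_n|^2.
Σ |c_n|^2 = 1

Expand |f|^2 and use orthogonality of {sin(nx), cos(mx)} on [-π, π]:
  ∫_{-π}^{π} sin(nx)^2 dx = π, ∫ cos(mx)^2 dx = π, and cross terms integrate to 0.
So ∫_{-π}^{π} f(x)^2 dx = 1^2 · π + 1^2 · π = (1 + 1)π.
Divide by 2π: (1 + 1)/2 = 1.
By Parseval, this equals Σ |c_n|^2.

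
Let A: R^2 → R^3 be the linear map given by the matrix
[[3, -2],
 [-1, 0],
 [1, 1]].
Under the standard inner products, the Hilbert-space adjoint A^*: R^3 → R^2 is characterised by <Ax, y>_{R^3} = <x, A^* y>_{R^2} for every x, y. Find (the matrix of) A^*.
A^* = A^T =
[[3, -1, 1],
 [-2, 0, 1]]

For real matrices with standard dot products, the defining identity <Ax, y> = <x, A^* y> gives (Ax)^T y = x^T (A^*) y, i.e. x^T A^T y = x^T (A^*) y. Since this holds for all x, y, we must have A^* = A^T. Therefore
A^* =
[[3, -1, 1],
 [-2, 0, 1]].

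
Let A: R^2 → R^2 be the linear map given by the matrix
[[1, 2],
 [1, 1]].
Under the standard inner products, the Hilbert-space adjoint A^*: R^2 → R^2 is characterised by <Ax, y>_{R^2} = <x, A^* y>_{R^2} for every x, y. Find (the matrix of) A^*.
A^* = A^T =
[[1, 1],
 [2, 1]]

For real matrices with standard dot products, the defining identity <Ax, y> = <x, A^* y> gives (Ax)^T y = x^T (A^*) y, i.e. x^T A^T y = x^T (A^*) y. Since this holds for all x, y, we must have A^* = A^T. Therefore
A^* =
[[1, 1],
 [2, 1]].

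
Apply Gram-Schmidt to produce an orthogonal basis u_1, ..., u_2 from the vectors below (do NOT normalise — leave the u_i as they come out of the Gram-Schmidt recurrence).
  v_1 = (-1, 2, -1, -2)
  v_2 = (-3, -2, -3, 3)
Orthogonal basis:
  u_1 = (-1, 2, -1, -2)
  u_2 = (-17/5, -6/5, -17/5, 11/5)

Apply the Gram-Schmidt recurrence
  u_1 = v_1
  u_i = v_i − Σ_{j<i} ((v_i · u_j) / (u_j · u_j)) · u_j.

Step by step this gives:
  u_1 = (-1, 2, -1, -2)
  u_2 = (-17/5, -6/5, -17/5, 11/5)

Orthogonality check:
  u_2 · u_1 = 0 (should be 0)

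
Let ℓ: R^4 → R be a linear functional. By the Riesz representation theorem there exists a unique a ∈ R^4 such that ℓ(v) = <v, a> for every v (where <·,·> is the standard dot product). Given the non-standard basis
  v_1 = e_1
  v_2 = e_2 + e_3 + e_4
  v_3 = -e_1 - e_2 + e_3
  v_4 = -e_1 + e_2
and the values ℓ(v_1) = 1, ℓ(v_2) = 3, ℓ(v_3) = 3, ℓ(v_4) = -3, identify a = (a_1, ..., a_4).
a = (1, -2, 2, 3)

Write a = (a_1, ..., a_4) in the standard basis. For each basis vector v_i, ℓ(v_i) = <v_i, a> is a linear equation in the a_j's. Collect the n equations into a matrix system V a = ℓ, where row i of V is v_i (expressed in the standard basis). Since V is invertible (lower-triangular with 1s on the diagonal, up to permutation), solve by back-substitution:
  V =
[[1, 0, 0, 0],
 [0, 1, 1, 1],
 [-1, -1, 1, 0],
 [-1, 1, 0, 0]]
  V a = (1, 3, 3, -3)
Solving gives a = (1, -2, 2, 3).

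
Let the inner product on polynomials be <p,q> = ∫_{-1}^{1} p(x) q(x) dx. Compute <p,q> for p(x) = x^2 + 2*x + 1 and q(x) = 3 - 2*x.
<p,q> = 16/3

Expand the product: p(x)·q(x) = -2*x^3 - x^2 + 4*x + 3.
∫_{-1}^{1} of each monomial x^k gives [2/(k+1) if k even, 0 if k odd]. Integrating term-by-term (or equivalently evaluating the antiderivative F(x) = -x^4/2 - x^3/3 + 2*x^2 + 3*x at the endpoints):
  F(1) − F(−1) = 25/6 − (-7/6) = 16/3.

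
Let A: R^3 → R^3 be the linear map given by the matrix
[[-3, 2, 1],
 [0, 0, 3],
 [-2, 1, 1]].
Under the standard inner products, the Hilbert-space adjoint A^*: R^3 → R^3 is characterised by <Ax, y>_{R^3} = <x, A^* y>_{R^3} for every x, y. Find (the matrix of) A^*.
A^* = A^T =
[[-3, 0, -2],
 [2, 0, 1],
 [1, 3, 1]]

For real matrices with standard dot products, the defining identity <Ax, y> = <x, A^* y> gives (Ax)^T y = x^T (A^*) y, i.e. x^T A^T y = x^T (A^*) y. Since this holds for all x, y, we must have A^* = A^T. Therefore
A^* =
[[-3, 0, -2],
 [2, 0, 1],
 [1, 3, 1]].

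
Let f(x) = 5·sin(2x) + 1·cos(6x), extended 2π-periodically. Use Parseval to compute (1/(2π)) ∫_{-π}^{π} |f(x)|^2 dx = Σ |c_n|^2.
Σ |c_n|^2 = 13

Expand |f|^2 and use orthogonality of {sin(nx), cos(mx)} on [-π, π]:
  ∫_{-π}^{π} sin(nx)^2 dx = π, ∫ cos(mx)^2 dx = π, and cross terms integrate to 0.
So ∫_{-π}^{π} f(x)^2 dx = 5^2 · π + 1^2 · π = (25 + 1)π.
Divide by 2π: (25 + 1)/2 = 13.
By Parseval, this equals Σ |c_n|^2.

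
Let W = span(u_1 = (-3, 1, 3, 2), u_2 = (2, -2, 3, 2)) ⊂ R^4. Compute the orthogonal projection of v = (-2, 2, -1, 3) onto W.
proj_W(v) = (-554/229, 298/229, 129/229, 86/229)

Set up U = [u_1 | ... | u_2] ∈ R^(4×2). The projector onto W = col(U) is P = U (U^T U)^(-1) U^T.
Compute U^T U =
  [23, 5]
  [5, 21],
and U^T v = (11, -5).
Solve U^T U · c = U^T v for the coefficients: c = (128/229, -85/229). The projection is proj_W(v) = U c.
Check: (v - proj_W(v)) · u_1 = 0  (should be 0).
Check: (v - proj_W(v)) · u_2 = 0  (should be 0).
Result: proj_W(v) = (-554/229, 298/229, 129/229, 86/229).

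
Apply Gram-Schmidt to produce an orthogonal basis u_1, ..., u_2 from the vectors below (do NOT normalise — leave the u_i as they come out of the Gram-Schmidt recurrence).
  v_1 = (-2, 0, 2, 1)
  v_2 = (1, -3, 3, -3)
Orthogonal basis:
  u_1 = (-2, 0, 2, 1)
  u_2 = (11/9, -3, 25/9, -28/9)

Apply the Gram-Schmidt recurrence
  u_1 = v_1
  u_i = v_i − Σ_{j<i} ((v_i · u_j) / (u_j · u_j)) · u_j.

Step by step this gives:
  u_1 = (-2, 0, 2, 1)
  u_2 = (11/9, -3, 25/9, -28/9)

Orthogonality check:
  u_2 · u_1 = 0 (should be 0)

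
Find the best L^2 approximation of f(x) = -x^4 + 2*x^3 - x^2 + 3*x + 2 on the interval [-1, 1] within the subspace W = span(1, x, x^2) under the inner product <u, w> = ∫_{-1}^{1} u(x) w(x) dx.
g(x) = -13*x^2/7 + 21*x/5 + 73/35

The best approximation g ∈ W is the orthogonal projection of f onto W. Writing g = a_0 + a_1 x + a_2 x^2, the coefficients solve the normal equations G · a = b where
  G_{ij} = <φ_i, φ_j> and b_i = <f, φ_i>, with φ_0 = 1, φ_1 = x, φ_2 = x^2.
G =
  [2, 0, 2/3]
  [0, 2/3, 0]
  [2/3, 0, 2/5],
b = (44/15, 14/5, 68/105).
Solving gives a_0 = 73/35, a_1 = 21/5, a_2 = -13/7, so
  g(x) = -13*x^2/7 + 21*x/5 + 73/35.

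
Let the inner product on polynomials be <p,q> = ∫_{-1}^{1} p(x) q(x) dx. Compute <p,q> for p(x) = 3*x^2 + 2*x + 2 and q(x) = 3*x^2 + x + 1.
<p,q> = 224/15

Expand the product: p(x)·q(x) = 9*x^4 + 9*x^3 + 11*x^2 + 4*x + 2.
∫_{-1}^{1} of each monomial x^k gives [2/(k+1) if k even, 0 if k odd]. Integrating term-by-term (or equivalently evaluating the antiderivative F(x) = 9*x^5/5 + 9*x^4/4 + 11*x^3/3 + 2*x^2 + 2*x at the endpoints):
  F(1) − F(−1) = 703/60 − (-193/60) = 224/15.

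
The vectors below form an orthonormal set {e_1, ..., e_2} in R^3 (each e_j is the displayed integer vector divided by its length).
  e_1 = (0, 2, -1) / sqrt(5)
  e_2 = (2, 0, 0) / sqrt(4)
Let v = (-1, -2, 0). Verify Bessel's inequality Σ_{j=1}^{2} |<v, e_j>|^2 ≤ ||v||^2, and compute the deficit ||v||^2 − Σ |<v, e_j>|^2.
Σ |<v, e_j>|^2 = 21/5; ||v||^2 = 5; deficit = 4/5

Write each e_j = u_j / sqrt(<u_j, u_j>) where u_j is the displayed integer vector. Then <v, e_j> = <v, u_j> / sqrt(<u_j, u_j>), so |<v, e_j>|^2 = <v, u_j>^2 / <u_j, u_j>.
Coefficients: <v, e_1> = -4/sqrt(5), <v, e_2> = -2/sqrt(4).
Square and sum: Σ |<v, e_j>|^2 = 21/5.
Compute ||v||^2 = v·v = 5.
Deficit = 5 − 21/5 = 4/5 ≥ 0, confirming Bessel's inequality. (The deficit equals ||v − Σ <v,e_j> e_j||^2, the squared distance from v to span{e_j}.)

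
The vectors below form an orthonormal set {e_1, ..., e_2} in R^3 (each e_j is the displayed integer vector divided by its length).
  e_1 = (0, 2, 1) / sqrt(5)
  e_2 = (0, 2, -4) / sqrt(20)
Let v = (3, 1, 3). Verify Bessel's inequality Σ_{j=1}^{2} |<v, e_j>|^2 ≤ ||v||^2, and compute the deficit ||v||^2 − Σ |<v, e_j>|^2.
Σ |<v, e_j>|^2 = 10; ||v||^2 = 19; deficit = 9

Write each e_j = u_j / sqrt(<u_j, u_j>) where u_j is the displayed integer vector. Then <v, e_j> = <v, u_j> / sqrt(<u_j, u_j>), so |<v, e_j>|^2 = <v, u_j>^2 / <u_j, u_j>.
Coefficients: <v, e_1> = 5/sqrt(5), <v, e_2> = -10/sqrt(20).
Square and sum: Σ |<v, e_j>|^2 = 10.
Compute ||v||^2 = v·v = 19.
Deficit = 19 − 10 = 9 ≥ 0, confirming Bessel's inequality. (The deficit equals ||v − Σ <v,e_j> e_j||^2, the squared distance from v to span{e_j}.)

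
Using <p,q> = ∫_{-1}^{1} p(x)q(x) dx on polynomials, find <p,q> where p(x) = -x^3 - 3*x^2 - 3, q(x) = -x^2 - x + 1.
<p,q> = -22/5

Expand the product: p(x)·q(x) = x^5 + 4*x^4 + 2*x^3 + 3*x - 3.
∫_{-1}^{1} of each monomial x^k gives [2/(k+1) if k even, 0 if k odd]. Integrating term-by-term (or equivalently evaluating the antiderivative F(x) = x^6/6 + 4*x^5/5 + x^4/2 + 3*x^2/2 - 3*x at the endpoints):
  F(1) − F(−1) = -1/30 − (131/30) = -22/5.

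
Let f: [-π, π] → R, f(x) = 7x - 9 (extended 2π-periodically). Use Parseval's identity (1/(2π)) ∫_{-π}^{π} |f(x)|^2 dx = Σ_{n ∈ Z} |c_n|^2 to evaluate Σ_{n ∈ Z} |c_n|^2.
Σ |c_n|^2 = 49π^2/3 + 81

Expand and integrate term by term over [-π, π]:
  ∫ (7x)^2 dx = 49·(2π^3/3); ∫ 2·7·(-9)·x dx = 0 (odd integrand); ∫ (-9)^2 dx = 81·2π.
So (1/(2π)) ∫_{-π}^{π} (7x - 9)^2 dx = 49π^2/3 + 81 = 49π^2/3 + 81.
Parseval ⇒ Σ |c_n|^2 = 49π^2/3 + 81.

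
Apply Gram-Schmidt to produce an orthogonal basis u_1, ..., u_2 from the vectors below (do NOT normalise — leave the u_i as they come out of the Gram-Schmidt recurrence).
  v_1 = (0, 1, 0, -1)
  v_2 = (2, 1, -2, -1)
Orthogonal basis:
  u_1 = (0, 1, 0, -1)
  u_2 = (2, 0, -2, 0)

Apply the Gram-Schmidt recurrence
  u_1 = v_1
  u_i = v_i − Σ_{j<i} ((v_i · u_j) / (u_j · u_j)) · u_j.

Step by step this gives:
  u_1 = (0, 1, 0, -1)
  u_2 = (2, 0, -2, 0)

Orthogonality check:
  u_2 · u_1 = 0 (should be 0)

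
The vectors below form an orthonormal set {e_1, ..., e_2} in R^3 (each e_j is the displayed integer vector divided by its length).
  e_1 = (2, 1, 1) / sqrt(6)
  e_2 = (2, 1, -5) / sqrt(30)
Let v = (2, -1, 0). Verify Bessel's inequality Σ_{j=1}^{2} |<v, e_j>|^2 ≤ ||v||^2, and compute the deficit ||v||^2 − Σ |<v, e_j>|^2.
Σ |<v, e_j>|^2 = 9/5; ||v||^2 = 5; deficit = 16/5

Write each e_j = u_j / sqrt(<u_j, u_j>) where u_j is the displayed integer vector. Then <v, e_j> = <v, u_j> / sqrt(<u_j, u_j>), so |<v, e_j>|^2 = <v, u_j>^2 / <u_j, u_j>.
Coefficients: <v, e_1> = 3/sqrt(6), <v, e_2> = 3/sqrt(30).
Square and sum: Σ |<v, e_j>|^2 = 9/5.
Compute ||v||^2 = v·v = 5.
Deficit = 5 − 9/5 = 16/5 ≥ 0, confirming Bessel's inequality. (The deficit equals ||v − Σ <v,e_j> e_j||^2, the squared distance from v to span{e_j}.)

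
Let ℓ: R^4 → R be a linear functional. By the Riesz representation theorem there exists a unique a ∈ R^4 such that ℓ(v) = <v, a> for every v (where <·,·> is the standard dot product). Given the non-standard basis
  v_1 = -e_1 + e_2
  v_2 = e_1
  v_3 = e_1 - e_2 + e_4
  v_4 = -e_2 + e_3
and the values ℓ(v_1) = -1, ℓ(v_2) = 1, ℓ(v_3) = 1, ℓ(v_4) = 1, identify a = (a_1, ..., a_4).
a = (1, 0, 1, 0)

Write a = (a_1, ..., a_4) in the standard basis. For each basis vector v_i, ℓ(v_i) = <v_i, a> is a linear equation in the a_j's. Collect the n equations into a matrix system V a = ℓ, where row i of V is v_i (expressed in the standard basis). Since V is invertible (lower-triangular with 1s on the diagonal, up to permutation), solve by back-substitution:
  V =
[[-1, 1, 0, 0],
 [1, 0, 0, 0],
 [1, -1, 0, 1],
 [0, -1, 1, 0]]
  V a = (-1, 1, 1, 1)
Solving gives a = (1, 0, 1, 0).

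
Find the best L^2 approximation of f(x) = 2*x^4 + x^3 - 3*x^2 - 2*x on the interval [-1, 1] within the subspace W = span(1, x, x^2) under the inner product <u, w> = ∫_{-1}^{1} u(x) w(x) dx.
g(x) = -9*x^2/7 - 7*x/5 - 6/35

The best approximation g ∈ W is the orthogonal projection of f onto W. Writing g = a_0 + a_1 x + a_2 x^2, the coefficients solve the normal equations G · a = b where
  G_{ij} = <φ_i, φ_j> and b_i = <f, φ_i>, with φ_0 = 1, φ_1 = x, φ_2 = x^2.
G =
  [2, 0, 2/3]
  [0, 2/3, 0]
  [2/3, 0, 2/5],
b = (-6/5, -14/15, -22/35).
Solving gives a_0 = -6/35, a_1 = -7/5, a_2 = -9/7, so
  g(x) = -9*x^2/7 - 7*x/5 - 6/35.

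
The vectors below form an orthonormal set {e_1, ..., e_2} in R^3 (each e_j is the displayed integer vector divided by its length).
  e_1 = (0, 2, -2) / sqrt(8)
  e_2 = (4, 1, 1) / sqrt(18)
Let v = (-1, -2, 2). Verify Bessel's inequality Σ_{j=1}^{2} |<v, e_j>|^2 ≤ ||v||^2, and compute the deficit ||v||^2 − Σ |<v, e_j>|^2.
Σ |<v, e_j>|^2 = 80/9; ||v||^2 = 9; deficit = 1/9

Write each e_j = u_j / sqrt(<u_j, u_j>) where u_j is the displayed integer vector. Then <v, e_j> = <v, u_j> / sqrt(<u_j, u_j>), so |<v, e_j>|^2 = <v, u_j>^2 / <u_j, u_j>.
Coefficients: <v, e_1> = -8/sqrt(8), <v, e_2> = -4/sqrt(18).
Square and sum: Σ |<v, e_j>|^2 = 80/9.
Compute ||v||^2 = v·v = 9.
Deficit = 9 − 80/9 = 1/9 ≥ 0, confirming Bessel's inequality. (The deficit equals ||v − Σ <v,e_j> e_j||^2, the squared distance from v to span{e_j}.)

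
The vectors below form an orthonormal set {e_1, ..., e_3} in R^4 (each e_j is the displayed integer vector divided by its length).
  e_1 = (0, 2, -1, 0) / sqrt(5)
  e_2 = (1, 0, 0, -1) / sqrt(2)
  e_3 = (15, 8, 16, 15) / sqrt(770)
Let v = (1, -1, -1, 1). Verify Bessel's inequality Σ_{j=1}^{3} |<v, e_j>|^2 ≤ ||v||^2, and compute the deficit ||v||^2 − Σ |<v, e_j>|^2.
Σ |<v, e_j>|^2 = 19/77; ||v||^2 = 4; deficit = 289/77

Write each e_j = u_j / sqrt(<u_j, u_j>) where u_j is the displayed integer vector. Then <v, e_j> = <v, u_j> / sqrt(<u_j, u_j>), so |<v, e_j>|^2 = <v, u_j>^2 / <u_j, u_j>.
Coefficients: <v, e_1> = -1/sqrt(5), <v, e_2> = 0/sqrt(2), <v, e_3> = 6/sqrt(770).
Square and sum: Σ |<v, e_j>|^2 = 19/77.
Compute ||v||^2 = v·v = 4.
Deficit = 4 − 19/77 = 289/77 ≥ 0, confirming Bessel's inequality. (The deficit equals ||v − Σ <v,e_j> e_j||^2, the squared distance from v to span{e_j}.)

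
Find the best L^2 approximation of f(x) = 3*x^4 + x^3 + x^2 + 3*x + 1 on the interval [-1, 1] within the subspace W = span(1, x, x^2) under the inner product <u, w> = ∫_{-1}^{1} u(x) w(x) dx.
g(x) = 25*x^2/7 + 18*x/5 + 26/35

The best approximation g ∈ W is the orthogonal projection of f onto W. Writing g = a_0 + a_1 x + a_2 x^2, the coefficients solve the normal equations G · a = b where
  G_{ij} = <φ_i, φ_j> and b_i = <f, φ_i>, with φ_0 = 1, φ_1 = x, φ_2 = x^2.
G =
  [2, 0, 2/3]
  [0, 2/3, 0]
  [2/3, 0, 2/5],
b = (58/15, 12/5, 202/105).
Solving gives a_0 = 26/35, a_1 = 18/5, a_2 = 25/7, so
  g(x) = 25*x^2/7 + 18*x/5 + 26/35.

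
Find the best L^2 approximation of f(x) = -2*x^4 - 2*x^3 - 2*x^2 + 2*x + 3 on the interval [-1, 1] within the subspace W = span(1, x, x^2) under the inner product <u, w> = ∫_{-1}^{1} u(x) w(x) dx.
g(x) = -26*x^2/7 + 4*x/5 + 111/35

The best approximation g ∈ W is the orthogonal projection of f onto W. Writing g = a_0 + a_1 x + a_2 x^2, the coefficients solve the normal equations G · a = b where
  G_{ij} = <φ_i, φ_j> and b_i = <f, φ_i>, with φ_0 = 1, φ_1 = x, φ_2 = x^2.
G =
  [2, 0, 2/3]
  [0, 2/3, 0]
  [2/3, 0, 2/5],
b = (58/15, 8/15, 22/35).
Solving gives a_0 = 111/35, a_1 = 4/5, a_2 = -26/7, so
  g(x) = -26*x^2/7 + 4*x/5 + 111/35.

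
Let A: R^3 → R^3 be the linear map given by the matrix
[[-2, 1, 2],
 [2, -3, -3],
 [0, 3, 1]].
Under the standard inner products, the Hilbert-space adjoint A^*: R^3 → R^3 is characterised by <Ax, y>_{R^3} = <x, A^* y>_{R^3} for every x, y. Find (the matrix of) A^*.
A^* = A^T =
[[-2, 2, 0],
 [1, -3, 3],
 [2, -3, 1]]

For real matrices with standard dot products, the defining identity <Ax, y> = <x, A^* y> gives (Ax)^T y = x^T (A^*) y, i.e. x^T A^T y = x^T (A^*) y. Since this holds for all x, y, we must have A^* = A^T. Therefore
A^* =
[[-2, 2, 0],
 [1, -3, 3],
 [2, -3, 1]].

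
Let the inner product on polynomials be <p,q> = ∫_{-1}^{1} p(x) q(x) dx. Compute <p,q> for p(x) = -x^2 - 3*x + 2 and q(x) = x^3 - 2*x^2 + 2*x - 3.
<p,q> = -256/15

Expand the product: p(x)·q(x) = -x^5 - x^4 + 6*x^3 - 7*x^2 + 13*x - 6.
∫_{-1}^{1} of each monomial x^k gives [2/(k+1) if k even, 0 if k odd]. Integrating term-by-term (or equivalently evaluating the antiderivative F(x) = -x^6/6 - x^5/5 + 3*x^4/2 - 7*x^3/3 + 13*x^2/2 - 6*x at the endpoints):
  F(1) − F(−1) = -7/10 − (491/30) = -256/15.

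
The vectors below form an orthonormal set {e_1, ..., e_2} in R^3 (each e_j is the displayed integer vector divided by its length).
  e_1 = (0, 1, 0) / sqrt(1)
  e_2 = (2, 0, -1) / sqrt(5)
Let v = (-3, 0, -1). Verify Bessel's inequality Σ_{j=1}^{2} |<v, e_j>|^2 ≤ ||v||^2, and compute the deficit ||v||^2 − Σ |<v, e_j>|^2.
Σ |<v, e_j>|^2 = 5; ||v||^2 = 10; deficit = 5

Write each e_j = u_j / sqrt(<u_j, u_j>) where u_j is the displayed integer vector. Then <v, e_j> = <v, u_j> / sqrt(<u_j, u_j>), so |<v, e_j>|^2 = <v, u_j>^2 / <u_j, u_j>.
Coefficients: <v, e_1> = 0/sqrt(1), <v, e_2> = -5/sqrt(5).
Square and sum: Σ |<v, e_j>|^2 = 5.
Compute ||v||^2 = v·v = 10.
Deficit = 10 − 5 = 5 ≥ 0, confirming Bessel's inequality. (The deficit equals ||v − Σ <v,e_j> e_j||^2, the squared distance from v to span{e_j}.)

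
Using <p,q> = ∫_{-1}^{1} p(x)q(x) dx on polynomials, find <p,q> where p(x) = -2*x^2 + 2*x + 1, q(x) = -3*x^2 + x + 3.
<p,q> = 56/15

Expand the product: p(x)·q(x) = 6*x^4 - 8*x^3 - 7*x^2 + 7*x + 3.
∫_{-1}^{1} of each monomial x^k gives [2/(k+1) if k even, 0 if k odd]. Integrating term-by-term (or equivalently evaluating the antiderivative F(x) = 6*x^5/5 - 2*x^4 - 7*x^3/3 + 7*x^2/2 + 3*x at the endpoints):
  F(1) − F(−1) = 101/30 − (-11/30) = 56/15.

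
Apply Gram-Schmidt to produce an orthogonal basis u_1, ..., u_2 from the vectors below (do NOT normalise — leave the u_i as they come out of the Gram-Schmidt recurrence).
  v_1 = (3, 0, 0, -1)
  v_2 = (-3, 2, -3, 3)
Orthogonal basis:
  u_1 = (3, 0, 0, -1)
  u_2 = (3/5, 2, -3, 9/5)

Apply the Gram-Schmidt recurrence
  u_1 = v_1
  u_i = v_i − Σ_{j<i} ((v_i · u_j) / (u_j · u_j)) · u_j.

Step by step this gives:
  u_1 = (3, 0, 0, -1)
  u_2 = (3/5, 2, -3, 9/5)

Orthogonality check:
  u_2 · u_1 = 0 (should be 0)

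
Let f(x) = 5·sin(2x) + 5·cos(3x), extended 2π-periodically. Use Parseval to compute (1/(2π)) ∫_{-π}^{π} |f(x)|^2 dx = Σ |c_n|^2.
Σ |c_n|^2 = 25

Expand |f|^2 and use orthogonality of {sin(nx), cos(mx)} on [-π, π]:
  ∫_{-π}^{π} sin(nx)^2 dx = π, ∫ cos(mx)^2 dx = π, and cross terms integrate to 0.
So ∫_{-π}^{π} f(x)^2 dx = 5^2 · π + 5^2 · π = (25 + 25)π.
Divide by 2π: (25 + 25)/2 = 25.
By Parseval, this equals Σ |c_n|^2.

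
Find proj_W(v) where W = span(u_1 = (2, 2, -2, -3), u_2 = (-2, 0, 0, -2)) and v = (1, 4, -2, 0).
proj_W(v) = (93/41, 58/41, -58/41, -52/41)

Set up U = [u_1 | ... | u_2] ∈ R^(4×2). The projector onto W = col(U) is P = U (U^T U)^(-1) U^T.
Compute U^T U =
  [21, 2]
  [2, 8],
and U^T v = (14, -2).
Solve U^T U · c = U^T v for the coefficients: c = (29/41, -35/82). The projection is proj_W(v) = U c.
Check: (v - proj_W(v)) · u_1 = 0  (should be 0).
Check: (v - proj_W(v)) · u_2 = 0  (should be 0).
Result: proj_W(v) = (93/41, 58/41, -58/41, -52/41).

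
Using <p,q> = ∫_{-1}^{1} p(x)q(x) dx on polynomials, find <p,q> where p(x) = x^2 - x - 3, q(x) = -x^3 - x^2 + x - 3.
<p,q> = 52/3

Expand the product: p(x)·q(x) = -x^5 + 5*x^3 - x^2 + 9.
∫_{-1}^{1} of each monomial x^k gives [2/(k+1) if k even, 0 if k odd]. Integrating term-by-term (or equivalently evaluating the antiderivative F(x) = -x^6/6 + 5*x^4/4 - x^3/3 + 9*x at the endpoints):
  F(1) − F(−1) = 39/4 − (-91/12) = 52/3.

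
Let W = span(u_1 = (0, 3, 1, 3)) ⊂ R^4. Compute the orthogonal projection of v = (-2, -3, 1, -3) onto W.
proj_W(v) = (0, -51/19, -17/19, -51/19)

Set up U = [u_1 | ... | u_1] ∈ R^(4×1). The projector onto W = col(U) is P = U (U^T U)^(-1) U^T.
Compute U^T U =
  [19],
and U^T v = (-17).
Solve U^T U · c = U^T v for the coefficients: c = (-17/19). The projection is proj_W(v) = U c.
Check: (v - proj_W(v)) · u_1 = 0  (should be 0).
Result: proj_W(v) = (0, -51/19, -17/19, -51/19).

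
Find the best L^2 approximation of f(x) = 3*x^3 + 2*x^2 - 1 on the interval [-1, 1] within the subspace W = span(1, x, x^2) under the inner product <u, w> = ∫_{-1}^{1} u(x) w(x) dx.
g(x) = 2*x^2 + 9*x/5 - 1

The best approximation g ∈ W is the orthogonal projection of f onto W. Writing g = a_0 + a_1 x + a_2 x^2, the coefficients solve the normal equations G · a = b where
  G_{ij} = <φ_i, φ_j> and b_i = <f, φ_i>, with φ_0 = 1, φ_1 = x, φ_2 = x^2.
G =
  [2, 0, 2/3]
  [0, 2/3, 0]
  [2/3, 0, 2/5],
b = (-2/3, 6/5, 2/15).
Solving gives a_0 = -1, a_1 = 9/5, a_2 = 2, so
  g(x) = 2*x^2 + 9*x/5 - 1.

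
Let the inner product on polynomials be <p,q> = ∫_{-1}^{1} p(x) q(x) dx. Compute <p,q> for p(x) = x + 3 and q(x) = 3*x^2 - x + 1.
<p,q> = 34/3

Expand the product: p(x)·q(x) = 3*x^3 + 8*x^2 - 2*x + 3.
∫_{-1}^{1} of each monomial x^k gives [2/(k+1) if k even, 0 if k odd]. Integrating term-by-term (or equivalently evaluating the antiderivative F(x) = 3*x^4/4 + 8*x^3/3 - x^2 + 3*x at the endpoints):
  F(1) − F(−1) = 65/12 − (-71/12) = 34/3.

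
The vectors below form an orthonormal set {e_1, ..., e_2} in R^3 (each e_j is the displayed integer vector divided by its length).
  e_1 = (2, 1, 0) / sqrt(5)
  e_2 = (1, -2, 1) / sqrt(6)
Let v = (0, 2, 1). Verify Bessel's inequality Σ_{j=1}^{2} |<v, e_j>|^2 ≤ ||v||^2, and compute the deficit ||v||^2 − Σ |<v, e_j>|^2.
Σ |<v, e_j>|^2 = 23/10; ||v||^2 = 5; deficit = 27/10

Write each e_j = u_j / sqrt(<u_j, u_j>) where u_j is the displayed integer vector. Then <v, e_j> = <v, u_j> / sqrt(<u_j, u_j>), so |<v, e_j>|^2 = <v, u_j>^2 / <u_j, u_j>.
Coefficients: <v, e_1> = 2/sqrt(5), <v, e_2> = -3/sqrt(6).
Square and sum: Σ |<v, e_j>|^2 = 23/10.
Compute ||v||^2 = v·v = 5.
Deficit = 5 − 23/10 = 27/10 ≥ 0, confirming Bessel's inequality. (The deficit equals ||v − Σ <v,e_j> e_j||^2, the squared distance from v to span{e_j}.)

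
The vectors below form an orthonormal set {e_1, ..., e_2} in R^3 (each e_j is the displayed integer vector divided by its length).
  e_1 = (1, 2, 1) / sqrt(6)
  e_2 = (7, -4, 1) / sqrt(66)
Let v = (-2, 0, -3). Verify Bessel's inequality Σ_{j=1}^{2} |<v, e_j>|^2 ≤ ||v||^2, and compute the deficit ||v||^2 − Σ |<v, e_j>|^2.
Σ |<v, e_j>|^2 = 94/11; ||v||^2 = 13; deficit = 49/11

Write each e_j = u_j / sqrt(<u_j, u_j>) where u_j is the displayed integer vector. Then <v, e_j> = <v, u_j> / sqrt(<u_j, u_j>), so |<v, e_j>|^2 = <v, u_j>^2 / <u_j, u_j>.
Coefficients: <v, e_1> = -5/sqrt(6), <v, e_2> = -17/sqrt(66).
Square and sum: Σ |<v, e_j>|^2 = 94/11.
Compute ||v||^2 = v·v = 13.
Deficit = 13 − 94/11 = 49/11 ≥ 0, confirming Bessel's inequality. (The deficit equals ||v − Σ <v,e_j> e_j||^2, the squared distance from v to span{e_j}.)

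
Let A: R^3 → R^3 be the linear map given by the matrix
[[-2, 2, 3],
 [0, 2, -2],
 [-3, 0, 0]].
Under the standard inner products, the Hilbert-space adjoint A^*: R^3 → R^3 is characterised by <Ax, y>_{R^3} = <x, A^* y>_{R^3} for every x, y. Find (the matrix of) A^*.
A^* = A^T =
[[-2, 0, -3],
 [2, 2, 0],
 [3, -2, 0]]

For real matrices with standard dot products, the defining identity <Ax, y> = <x, A^* y> gives (Ax)^T y = x^T (A^*) y, i.e. x^T A^T y = x^T (A^*) y. Since this holds for all x, y, we must have A^* = A^T. Therefore
A^* =
[[-2, 0, -3],
 [2, 2, 0],
 [3, -2, 0]].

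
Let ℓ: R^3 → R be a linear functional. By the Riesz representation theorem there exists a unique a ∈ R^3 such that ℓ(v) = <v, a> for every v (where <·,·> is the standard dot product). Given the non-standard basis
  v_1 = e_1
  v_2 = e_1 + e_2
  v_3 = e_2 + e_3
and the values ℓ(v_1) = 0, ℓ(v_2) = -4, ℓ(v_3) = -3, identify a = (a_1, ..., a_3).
a = (0, -4, 1)

Write a = (a_1, ..., a_3) in the standard basis. For each basis vector v_i, ℓ(v_i) = <v_i, a> is a linear equation in the a_j's. Collect the n equations into a matrix system V a = ℓ, where row i of V is v_i (expressed in the standard basis). Since V is invertible (lower-triangular with 1s on the diagonal, up to permutation), solve by back-substitution:
  V =
[[1, 0, 0],
 [1, 1, 0],
 [0, 1, 1]]
  V a = (0, -4, -3)
Solving gives a = (0, -4, 1).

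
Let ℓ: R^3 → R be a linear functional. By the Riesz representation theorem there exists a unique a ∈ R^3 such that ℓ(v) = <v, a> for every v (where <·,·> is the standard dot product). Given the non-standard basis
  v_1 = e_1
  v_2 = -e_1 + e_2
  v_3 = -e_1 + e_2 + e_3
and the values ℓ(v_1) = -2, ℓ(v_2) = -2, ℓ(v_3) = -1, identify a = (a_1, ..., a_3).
a = (-2, -4, 1)

Write a = (a_1, ..., a_3) in the standard basis. For each basis vector v_i, ℓ(v_i) = <v_i, a> is a linear equation in the a_j's. Collect the n equations into a matrix system V a = ℓ, where row i of V is v_i (expressed in the standard basis). Since V is invertible (lower-triangular with 1s on the diagonal, up to permutation), solve by back-substitution:
  V =
[[1, 0, 0],
 [-1, 1, 0],
 [-1, 1, 1]]
  V a = (-2, -2, -1)
Solving gives a = (-2, -4, 1).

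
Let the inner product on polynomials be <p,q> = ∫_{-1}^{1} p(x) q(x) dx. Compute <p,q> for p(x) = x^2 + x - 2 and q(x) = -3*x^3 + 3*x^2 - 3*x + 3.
<p,q> = -16

Expand the product: p(x)·q(x) = -3*x^5 + 6*x^3 - 6*x^2 + 9*x - 6.
∫_{-1}^{1} of each monomial x^k gives [2/(k+1) if k even, 0 if k odd]. Integrating term-by-term (or equivalently evaluating the antiderivative F(x) = -x^6/2 + 3*x^4/2 - 2*x^3 + 9*x^2/2 - 6*x at the endpoints):
  F(1) − F(−1) = -5/2 − (27/2) = -16.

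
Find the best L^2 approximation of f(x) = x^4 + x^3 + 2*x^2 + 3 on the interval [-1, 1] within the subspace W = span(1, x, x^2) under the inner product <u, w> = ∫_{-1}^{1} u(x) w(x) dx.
g(x) = 20*x^2/7 + 3*x/5 + 102/35

The best approximation g ∈ W is the orthogonal projection of f onto W. Writing g = a_0 + a_1 x + a_2 x^2, the coefficients solve the normal equations G · a = b where
  G_{ij} = <φ_i, φ_j> and b_i = <f, φ_i>, with φ_0 = 1, φ_1 = x, φ_2 = x^2.
G =
  [2, 0, 2/3]
  [0, 2/3, 0]
  [2/3, 0, 2/5],
b = (116/15, 2/5, 108/35).
Solving gives a_0 = 102/35, a_1 = 3/5, a_2 = 20/7, so
  g(x) = 20*x^2/7 + 3*x/5 + 102/35.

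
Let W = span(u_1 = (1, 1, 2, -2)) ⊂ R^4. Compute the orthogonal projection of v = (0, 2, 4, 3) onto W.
proj_W(v) = (2/5, 2/5, 4/5, -4/5)

Set up U = [u_1 | ... | u_1] ∈ R^(4×1). The projector onto W = col(U) is P = U (U^T U)^(-1) U^T.
Compute U^T U =
  [10],
and U^T v = (4).
Solve U^T U · c = U^T v for the coefficients: c = (2/5). The projection is proj_W(v) = U c.
Check: (v - proj_W(v)) · u_1 = 0  (should be 0).
Result: proj_W(v) = (2/5, 2/5, 4/5, -4/5).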